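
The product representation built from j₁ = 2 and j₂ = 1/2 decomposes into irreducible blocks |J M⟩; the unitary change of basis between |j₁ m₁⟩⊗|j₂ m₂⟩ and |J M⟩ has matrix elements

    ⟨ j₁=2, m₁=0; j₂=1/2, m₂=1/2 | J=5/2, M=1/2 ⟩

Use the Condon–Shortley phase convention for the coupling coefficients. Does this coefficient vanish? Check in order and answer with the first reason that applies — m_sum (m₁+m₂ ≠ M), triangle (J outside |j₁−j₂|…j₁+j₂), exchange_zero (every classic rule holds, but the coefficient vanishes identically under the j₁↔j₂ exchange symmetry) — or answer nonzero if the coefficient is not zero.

nonzero

m-sum: m₁+m₂ = 0+1/2 = 1/2, M = 1/2  ✓
triangle: |j₁−j₂| = 3/2 ≤ J = 5/2 ≤ j₁+j₂ = 5/2  ✓
exchange: j₁≠j₂ or m₁≠m₂ — the exchange symmetry imposes no constraint here
value check: CG = +√(3/5) = +0.774597 ≠ 0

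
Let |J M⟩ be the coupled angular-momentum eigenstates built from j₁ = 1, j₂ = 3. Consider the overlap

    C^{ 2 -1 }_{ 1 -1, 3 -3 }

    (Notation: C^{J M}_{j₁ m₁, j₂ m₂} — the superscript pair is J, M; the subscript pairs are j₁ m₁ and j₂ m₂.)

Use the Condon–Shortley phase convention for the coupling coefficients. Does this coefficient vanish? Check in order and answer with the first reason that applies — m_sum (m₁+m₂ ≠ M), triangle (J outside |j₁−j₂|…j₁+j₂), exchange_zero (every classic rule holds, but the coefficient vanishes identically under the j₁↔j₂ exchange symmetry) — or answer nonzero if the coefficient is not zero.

m_sum

m-sum: m₁+m₂ = -1+(-3) = -4, M = -1  ✗ ⇒ coefficient is 0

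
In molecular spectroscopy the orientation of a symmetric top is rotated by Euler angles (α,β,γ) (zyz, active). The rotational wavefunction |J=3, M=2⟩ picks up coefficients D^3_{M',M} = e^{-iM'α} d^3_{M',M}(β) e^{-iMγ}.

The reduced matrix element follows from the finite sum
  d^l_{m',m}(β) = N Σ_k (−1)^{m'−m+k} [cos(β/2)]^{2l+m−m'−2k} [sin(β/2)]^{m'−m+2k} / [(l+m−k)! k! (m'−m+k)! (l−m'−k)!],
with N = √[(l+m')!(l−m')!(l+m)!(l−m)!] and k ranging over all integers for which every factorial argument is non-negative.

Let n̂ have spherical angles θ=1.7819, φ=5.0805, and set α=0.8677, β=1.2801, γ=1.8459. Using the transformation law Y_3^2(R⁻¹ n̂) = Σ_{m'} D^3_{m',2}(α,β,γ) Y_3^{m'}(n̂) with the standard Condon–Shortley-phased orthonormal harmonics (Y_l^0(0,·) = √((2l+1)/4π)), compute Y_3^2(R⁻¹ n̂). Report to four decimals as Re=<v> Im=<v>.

Re=-0.3556 Im=0.1485

Need the full column D^3_{m',2} for m'=−3..3 at α=0.8677, β=1.2801, γ=1.8459.
cos(β/2)=0.802066, sin(β/2)=0.597236
d^3_{-3,2}: single k=5 term ⇒ +0.149284;  D = +0.069214-0.132270i
d^3_{-2,2}: k∈[4..5] ⇒ +0.409235 -0.045381 = +0.363854;  D = -0.136852-0.337137i
d^3_{-1,2}: k∈[3..4] ⇒ +0.695180 -0.192725 = +0.502455;  D = -0.477343-0.156859i
d^3_{0,2}: k∈[2..3] ⇒ +0.808523 -0.448294 = +0.360228;  D = -0.307064+0.188350i
d^3_{1,2}: k∈[1..2] ⇒ +0.626897 -0.695180 = -0.068283;  D = +0.010399-0.067487i
d^3_{2,2}: k∈[0..1] ⇒ +0.266232 -0.738077 = -0.471845;  D = -0.309282-0.356345i
d^3_{3,2}: single k=0 term ⇒ -0.485592;  D = -0.485559+0.005688i
Y_3^{m'}(θ=1.7819,φ=5.0805) and Σ D·Y over m':
  (+0.0692-0.1323i)·(-0.3484-0.1754i)  (-0.1369-0.3371i)·(+0.1517-0.1375i)  (-0.4773-0.1569i)·(-0.0888-0.2301i)  (-0.3071+0.1884i)·(+0.2174+0.0000i)  (+0.0104-0.0675i)·(+0.0888-0.2301i)  (-0.3093-0.3563i)·(+0.1517+0.1375i)  (-0.4856+0.0057i)·(+0.3484-0.1754i)
Y_3^2(R⁻¹ n̂) = -0.355618+0.148507i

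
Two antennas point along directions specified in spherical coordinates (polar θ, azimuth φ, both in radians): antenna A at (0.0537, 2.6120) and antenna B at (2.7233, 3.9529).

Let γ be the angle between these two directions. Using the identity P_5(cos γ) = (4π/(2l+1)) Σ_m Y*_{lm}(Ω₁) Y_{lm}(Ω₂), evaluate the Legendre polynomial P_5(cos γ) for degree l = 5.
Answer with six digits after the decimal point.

-0.009119

Addition theorem: P_5(cos γ) = (4π/11) Σ_m Y*_{lm}(Ω₁) Y_{lm}(Ω₂), m = −5…5:
  term(m=-5) = 0.00000 - 0.00000j   from Y*(Ω₁)=0.00000 + 0.00000j, Y(Ω₂)=0.00313 - 0.00407j
  term(m=-4) = -0.00000 - 0.00000j   from Y*(Ω₁)=-0.00001 - 0.00001j, Y(Ω₂)=0.03632 - 0.00378j
  term(m=-3) = -0.00004 + 0.00005j   from Y*(Ω₁)=0.00001 + 0.00043j, Y(Ω₂)=0.11479 + 0.09820j
  term(m=-2) = 0.00335 + 0.00166j   from Y*(Ω₁)=0.00475 - 0.00847j, Y(Ω₂)=0.01992 + 0.38405j
  term(m=-1) = 0.01595 - 0.06815j   from Y*(Ω₁)=-0.11749 + 0.06878j, Y(Ω₂)=-0.35400 + 0.37283j
  term(m=+0) = -0.04649 + 0.00000j   from Y*(Ω₁)=0.91547 + 0.00000j, Y(Ω₂)=-0.05078 + 0.00000j
  term(m=+1) = 0.01595 + 0.06815j   from Y*(Ω₁)=0.11749 + 0.06878j, Y(Ω₂)=0.35400 + 0.37283j
  term(m=+2) = 0.00335 - 0.00166j   from Y*(Ω₁)=0.00475 + 0.00847j, Y(Ω₂)=0.01992 - 0.38405j
  term(m=+3) = -0.00004 - 0.00005j   from Y*(Ω₁)=-0.00001 + 0.00043j, Y(Ω₂)=-0.11479 + 0.09820j
  term(m=+4) = -0.00000 + 0.00000j   from Y*(Ω₁)=-0.00001 + 0.00001j, Y(Ω₂)=0.03632 + 0.00378j
  term(m=+5) = 0.00000 + 0.00000j   from Y*(Ω₁)=-0.00000 + 0.00000j, Y(Ω₂)=-0.00313 - 0.00407j
Accumulated sum -0.00798 + 0.00000j; after 4π/(2l+1) scaling, -0.00912 + 0.00000j ⇒ P_5 = -0.009119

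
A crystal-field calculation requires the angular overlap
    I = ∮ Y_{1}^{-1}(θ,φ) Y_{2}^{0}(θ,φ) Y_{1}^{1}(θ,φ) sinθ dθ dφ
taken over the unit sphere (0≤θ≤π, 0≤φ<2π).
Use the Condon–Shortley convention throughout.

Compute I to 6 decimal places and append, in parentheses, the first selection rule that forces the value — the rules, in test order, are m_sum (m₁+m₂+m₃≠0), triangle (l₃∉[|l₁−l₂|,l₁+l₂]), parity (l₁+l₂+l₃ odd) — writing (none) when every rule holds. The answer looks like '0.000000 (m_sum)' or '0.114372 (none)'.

Checks pass: Σm=0; 4 even; l₃=1∈[1,3].
(2·1+1)(2·2+1)(2·1+1) = 45
Δ: 2! 0! 2! / 5! → 1/30
sum: t=1:−1/1 = -1/1
3j²(1 2 1; 0 0 0) = Δ·Π!·Σ² = 2/15  (sign +1)
sum: t=2:+1/4 = 1/4
3j²(1 2 1; -1 0 1) = Δ·Π!·Σ² = 1/30  (sign +1)
combine: 4πI² = 45·2/15·1/30 = 1/5
take √, sign +1: I = 0.12615663
No selection rule forces the value: the integral is nonzero (none).

0.126157 (none)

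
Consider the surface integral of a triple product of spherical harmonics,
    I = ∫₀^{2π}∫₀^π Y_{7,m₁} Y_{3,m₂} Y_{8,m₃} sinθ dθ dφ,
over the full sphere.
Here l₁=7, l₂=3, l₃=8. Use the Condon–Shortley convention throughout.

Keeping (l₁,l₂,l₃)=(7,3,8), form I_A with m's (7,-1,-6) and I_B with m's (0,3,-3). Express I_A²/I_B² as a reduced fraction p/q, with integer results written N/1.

Shared (l₁,l₂,l₃)=(7,3,8): N and (l;000)² cancel in I_A²/I_B².
A: Δ = 2!·12!·4!/19! = 1/5290740; Racah Σ t=0..0: t=0:+1/3832012800 = 1/3832012800; ⇒ 3j(7 3 8; 7 -1 -6)² = 91/9690, sgn +1
B: Δ = 2!·12!·4!/19! = 1/5290740; Racah Σ t=2..2: t=2:+1/29030400 = 1/29030400; ⇒ 3j(7 3 8; 0 3 -3)² = 165/8398, sgn -1
I_A²/I_B² = (91/9690)/(165/8398) = 1183/2475

1183/2475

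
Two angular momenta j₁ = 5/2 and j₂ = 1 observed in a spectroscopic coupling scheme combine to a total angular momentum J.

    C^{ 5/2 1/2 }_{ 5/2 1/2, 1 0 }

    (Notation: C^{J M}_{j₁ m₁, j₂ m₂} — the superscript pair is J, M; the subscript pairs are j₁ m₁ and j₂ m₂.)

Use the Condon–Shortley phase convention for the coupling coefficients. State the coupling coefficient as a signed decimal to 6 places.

√[6·1!4!1!/7! · 3!2!1!1!3!2!] = √(144/35)
  +(−1)^0/∏(0,1,2,1,2,0)! = 1/4  (running 1/4)
  +(−1)^1/∏(1,0,1,0,3,1)! = -1/6  (running 1/12)
⟨..|..⟩ = √(144/35)·(1/12) = +0.169031

+0.169031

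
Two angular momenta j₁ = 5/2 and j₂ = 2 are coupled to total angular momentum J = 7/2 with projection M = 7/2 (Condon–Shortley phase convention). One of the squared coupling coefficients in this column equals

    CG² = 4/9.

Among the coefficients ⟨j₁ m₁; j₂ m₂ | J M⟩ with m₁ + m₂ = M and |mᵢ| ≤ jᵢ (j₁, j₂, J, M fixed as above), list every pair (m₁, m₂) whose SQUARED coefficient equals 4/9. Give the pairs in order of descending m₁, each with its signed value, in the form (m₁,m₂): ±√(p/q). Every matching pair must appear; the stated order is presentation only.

Admissible pairs with m₁+m₂ = M = 7/2: (3/2,2), (5/2,1)
  (m₁,m₂)=(5/2,1): CG² = 5/9, CG = +√(5/9)
  (m₁,m₂)=(3/2,2): CG² = 4/9, CG = −√(4/9)   ← matches the target
Pairs with CG² = 4/9: (3/2,2): −√(4/9)

(3/2,2): −√(4/9)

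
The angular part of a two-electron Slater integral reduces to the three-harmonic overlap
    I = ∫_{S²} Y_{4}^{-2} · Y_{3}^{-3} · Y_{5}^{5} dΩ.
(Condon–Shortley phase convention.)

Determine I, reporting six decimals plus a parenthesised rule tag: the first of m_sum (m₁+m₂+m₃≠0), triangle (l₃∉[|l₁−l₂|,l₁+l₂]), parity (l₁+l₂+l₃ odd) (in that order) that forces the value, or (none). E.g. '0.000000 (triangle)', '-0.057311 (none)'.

0.138791 (none)

Rules hold: Σm=0, L=12 even, 1≤5≤7.
N = 9·7·11 = 693
Δ = 2!·6!·4!/13! = 1/180180
Racah Σ t=0..2: t=0:+1/576 t=1:−1/144 t=2:+1/576 = -1/288
⇒ 3j(4 3 5; 0 0 0)² = 20/1001, sgn +1
Racah Σ t=0..0: t=0:+1/34560 = 1/34560
⇒ 3j(4 3 5; -2 -3 5)² = 5/286, sgn +1
4πI² = N·(3j₀)²·(3jₘ)² = 450/1859
I = +1·√(0.242066/4π) = 0.13879110
No selection rule forces the value: the integral is nonzero (none).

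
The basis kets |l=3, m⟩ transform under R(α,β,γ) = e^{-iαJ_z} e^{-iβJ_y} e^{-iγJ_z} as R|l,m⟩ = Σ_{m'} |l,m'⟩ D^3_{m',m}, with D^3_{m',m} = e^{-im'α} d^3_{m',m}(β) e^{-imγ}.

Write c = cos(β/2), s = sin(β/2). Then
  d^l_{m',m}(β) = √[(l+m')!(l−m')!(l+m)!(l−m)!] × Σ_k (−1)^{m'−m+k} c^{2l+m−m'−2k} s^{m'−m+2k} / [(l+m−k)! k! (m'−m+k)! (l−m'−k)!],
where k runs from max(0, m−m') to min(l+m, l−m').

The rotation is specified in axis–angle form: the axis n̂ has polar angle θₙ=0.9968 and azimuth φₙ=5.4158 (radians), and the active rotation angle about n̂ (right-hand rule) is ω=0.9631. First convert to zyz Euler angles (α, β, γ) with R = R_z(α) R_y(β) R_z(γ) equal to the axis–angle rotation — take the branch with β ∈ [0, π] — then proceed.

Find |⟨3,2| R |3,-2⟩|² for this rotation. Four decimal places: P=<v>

Axis–angle → zyz. n̂ = (sinθₙcosφₙ, sinθₙsinφₙ, cosθₙ) = (+0.543162, -0.640418, +0.542992), ω = 0.9631.
R = I cosω + sinω [n̂]ₓ + (1−cosω) n̂n̂ᵀ gives
  R = [+0.697550, -0.595013, -0.399228; +0.296542, +0.746935, -0.595106; +0.652294, +0.296728, +0.697471]
β = atan2(√(R₁₃²+R₂₃²), R₃₃) = 0.798934; α = atan2(R₂₃, R₁₃) mod 2π = 4.121494; γ = atan2(R₃₂, −R₃₁) mod 2π = 2.714672
Split into d^3_{2,-2}(β=0.7989) × two z-phases.
Half-angle: c=0.921268, s=0.388927. N=√(120·1·1·120)=120.000000
Admissible k: 0..1 (factorial args all ≥0)
  k=0: (−1)^4·120.0000/(24)·0.9213^2·0.3889^4 = +0.097099
  k=1: (−1)^5·120.0000/(120)·0.9213^0·0.3889^6 = -0.003461
d^3_{2,-2}(0.7989) = +0.097099 -0.003461 = +0.093638
|D^3_{2,-2}|² = |d^3_{2,-2}(β)|² = (+0.093638)² = 0.008768 (the z-rotation phases have unit modulus)

P=0.0088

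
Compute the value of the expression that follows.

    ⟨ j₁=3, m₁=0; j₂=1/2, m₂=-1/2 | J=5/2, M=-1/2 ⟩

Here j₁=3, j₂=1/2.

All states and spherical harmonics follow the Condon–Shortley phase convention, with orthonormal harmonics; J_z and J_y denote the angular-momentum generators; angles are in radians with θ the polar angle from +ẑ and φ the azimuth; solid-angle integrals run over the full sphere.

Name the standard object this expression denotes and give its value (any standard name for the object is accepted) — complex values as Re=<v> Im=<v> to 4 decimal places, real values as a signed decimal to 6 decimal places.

Clebsch–Gordan coefficient, +√(3/7) ≈ +0.654654

This is a Clebsch–Gordan (vector-coupling) coefficient.
√[6·1!5!0!/7! · 3!3!0!1!2!3!] = √(432/7)
  +(−1)^0/∏(0,1,3,0,2,0)! = 1/12  (running 1/12)
⟨..|..⟩ = √(432/7)·(1/12) = +0.654654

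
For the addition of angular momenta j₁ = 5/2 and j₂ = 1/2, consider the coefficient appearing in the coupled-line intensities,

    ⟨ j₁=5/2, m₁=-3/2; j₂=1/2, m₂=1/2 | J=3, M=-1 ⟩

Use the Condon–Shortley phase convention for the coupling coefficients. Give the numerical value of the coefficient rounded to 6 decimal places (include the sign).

√[7·0!5!1!/7! · 1!4!1!0!2!4!] = √(192)
  +(−1)^0/∏(0,0,4,1,1,0)! = 1/24  (running 1/24)
⟨..|..⟩ = √(192)·(1/24) = +0.577350

+√(1/3) ≈ +0.577350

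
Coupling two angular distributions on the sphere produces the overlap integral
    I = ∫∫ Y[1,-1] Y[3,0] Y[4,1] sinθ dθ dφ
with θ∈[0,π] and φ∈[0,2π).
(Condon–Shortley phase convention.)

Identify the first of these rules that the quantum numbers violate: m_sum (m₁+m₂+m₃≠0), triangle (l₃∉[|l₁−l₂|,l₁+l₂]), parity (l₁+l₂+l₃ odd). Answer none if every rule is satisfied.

none

m₁+m₂+m₃ = -1 + 0 + 1 = 0  ✓
triangle: |1−3|=2 ≤ l₃=4 ≤ 1+3=4  ✓
parity: l₁+l₂+l₃ = 8 is even  ✓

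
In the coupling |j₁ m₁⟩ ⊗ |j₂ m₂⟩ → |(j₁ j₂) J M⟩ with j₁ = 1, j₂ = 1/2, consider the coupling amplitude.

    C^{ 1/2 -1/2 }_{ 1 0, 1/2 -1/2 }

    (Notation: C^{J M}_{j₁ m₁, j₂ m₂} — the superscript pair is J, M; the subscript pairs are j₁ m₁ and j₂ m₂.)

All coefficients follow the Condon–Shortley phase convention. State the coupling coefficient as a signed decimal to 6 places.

√[2·1!1!0!/3! · 1!1!0!1!0!1!] = √(1/3)
  +(−1)^0/∏(0,1,1,0,0,0)! = 1  (running 1)
⟨..|..⟩ = √(1/3)·(1) = +0.577350

+0.577350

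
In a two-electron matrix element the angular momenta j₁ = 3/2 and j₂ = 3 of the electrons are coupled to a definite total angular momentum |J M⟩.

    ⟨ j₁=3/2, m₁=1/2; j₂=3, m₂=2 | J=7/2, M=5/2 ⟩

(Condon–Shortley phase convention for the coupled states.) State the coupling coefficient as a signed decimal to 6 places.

j₁+j₂−J=1  J+j₁−j₂=2  J−j₁+j₂=5  j₁+j₂+J+1=9
(j₁±m₁, j₂±m₂, J±M) = (2,1,5,1,6,1)
P² = 6400/7
sum k=0..1:
  [0] +1/120 = 1/120
  [1] −1/48 = -1/48
S = -1/80
C² = P²·S² = 1/7 ; C = -0.377964

−√(1/7) ≈ -0.377964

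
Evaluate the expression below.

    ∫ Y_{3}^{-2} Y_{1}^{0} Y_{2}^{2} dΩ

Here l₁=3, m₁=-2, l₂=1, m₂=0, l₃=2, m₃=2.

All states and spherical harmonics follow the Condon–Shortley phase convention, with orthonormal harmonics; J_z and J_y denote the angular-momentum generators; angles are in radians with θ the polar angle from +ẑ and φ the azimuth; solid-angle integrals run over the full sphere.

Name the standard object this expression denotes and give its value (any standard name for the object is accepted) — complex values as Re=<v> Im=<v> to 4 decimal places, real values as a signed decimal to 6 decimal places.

This is a Gaunt coefficient — the integral of a triple product of spherical harmonics over the sphere.
m-sum 0 ✓  L=6 even ✓  2≤2≤4 ✓
Π(2lᵢ+1) = 7×3×5 = 105
triangle coeff Δ(3,1,2) = 1/105
Σ_t [1,1]: t=1:−1/4 = -1/4
(3j)²=3/35 [(3 1 2; 0 0 0)], sign=-1
Σ_t [1,1]: t=1:−1/24 = -1/24
(3j)²=1/21 [(3 1 2; -2 0 2)], sign=-1
⇒ 4πI² = 3/7
I = (+1)√(3/7/(4π)) = 0.18467439

Gaunt coefficient, +0.184674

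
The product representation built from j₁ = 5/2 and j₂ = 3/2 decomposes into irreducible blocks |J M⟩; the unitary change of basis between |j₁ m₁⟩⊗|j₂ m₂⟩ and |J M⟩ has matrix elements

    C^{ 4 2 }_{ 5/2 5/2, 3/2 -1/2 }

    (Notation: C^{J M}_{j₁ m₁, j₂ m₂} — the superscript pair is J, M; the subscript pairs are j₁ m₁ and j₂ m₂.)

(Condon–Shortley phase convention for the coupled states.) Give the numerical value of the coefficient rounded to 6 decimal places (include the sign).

triangle: 0!*5!*3!/9! = 720/362880
(j±m)!: 5!*0!*1!*2!*6!*2! = 345600
prefactor² = (2J+1)*Δ*N² = 43200/7
  k=0: +1/(0!*0!*0!*1!*5!*2!) = 1/240
Σ = 1/240  ⇒  CG² = 43200/7*(1/240)² = 3/28
CG = +√(3/28) = +0.327327

+0.327327  (= +√(3/28))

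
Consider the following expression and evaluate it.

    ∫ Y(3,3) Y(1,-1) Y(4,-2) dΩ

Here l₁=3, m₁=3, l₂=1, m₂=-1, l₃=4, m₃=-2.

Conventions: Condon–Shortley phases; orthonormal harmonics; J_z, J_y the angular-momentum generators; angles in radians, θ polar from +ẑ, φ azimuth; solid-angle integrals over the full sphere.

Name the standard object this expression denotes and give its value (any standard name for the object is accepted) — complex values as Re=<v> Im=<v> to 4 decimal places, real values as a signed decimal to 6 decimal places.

Gaunt coefficient, +0.061558

This is a Gaunt coefficient — the integral of a triple product of spherical harmonics over the sphere.
Rules hold: Σm=0, L=8 even, 2≤4≤4.
N = 7·3·9 = 189
Δ = 0!·6!·2!/9! = 1/252
Racah Σ t=0..0: t=0:+1/36 = 1/36
⇒ 3j(3 1 4; 0 0 0)² = 4/63, sgn +1
Racah Σ t=0..0: t=0:+1/1440 = 1/1440
⇒ 3j(3 1 4; 3 -1 -2)² = 1/252, sgn +1
4πI² = N·(3j₀)²·(3jₘ)² = 1/21
I = +1·√(0.047619/4π) = 0.06155813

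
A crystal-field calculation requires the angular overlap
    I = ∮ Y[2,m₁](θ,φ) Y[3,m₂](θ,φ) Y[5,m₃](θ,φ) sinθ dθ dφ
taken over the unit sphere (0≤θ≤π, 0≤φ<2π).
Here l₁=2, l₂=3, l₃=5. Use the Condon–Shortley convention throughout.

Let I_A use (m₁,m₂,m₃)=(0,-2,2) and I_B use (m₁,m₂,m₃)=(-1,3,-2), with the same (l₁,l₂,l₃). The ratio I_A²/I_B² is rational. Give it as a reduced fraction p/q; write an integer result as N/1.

9/1

l's match ⇒ only the (l;m) 3-j factors differ between A and B.
A: triangle coeff Δ(2,3,5) = 1/2310; Σ_t [0,0]: t=0:+1/480 = 1/480; (3j)²=3/110 [(2 3 5; 0 -2 2)], sign=-1
B: triangle coeff Δ(2,3,5) = 1/2310; Σ_t [0,0]: t=0:+1/4320 = 1/4320; (3j)²=1/330 [(2 3 5; -1 3 -2)], sign=-1
I_A²/I_B² = (3/110)/(1/330) = 9/1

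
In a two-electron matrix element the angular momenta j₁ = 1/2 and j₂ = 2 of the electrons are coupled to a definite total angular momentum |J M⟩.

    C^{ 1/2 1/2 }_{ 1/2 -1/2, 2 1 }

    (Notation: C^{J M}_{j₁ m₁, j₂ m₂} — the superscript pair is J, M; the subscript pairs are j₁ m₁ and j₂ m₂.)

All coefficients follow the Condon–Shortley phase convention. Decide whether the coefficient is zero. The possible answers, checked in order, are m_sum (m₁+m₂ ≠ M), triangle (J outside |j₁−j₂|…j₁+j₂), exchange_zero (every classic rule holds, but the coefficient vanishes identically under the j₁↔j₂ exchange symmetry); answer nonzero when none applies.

m-sum: m₁+m₂ = -1/2+1 = 1/2, M = 1/2  ✓
triangle: need |j₁−j₂| ≤ J ≤ j₁+j₂, i.e. J ∈ [3/2, 5/2]; J = 1/2 is outside ✗ ⇒ coefficient is 0

triangle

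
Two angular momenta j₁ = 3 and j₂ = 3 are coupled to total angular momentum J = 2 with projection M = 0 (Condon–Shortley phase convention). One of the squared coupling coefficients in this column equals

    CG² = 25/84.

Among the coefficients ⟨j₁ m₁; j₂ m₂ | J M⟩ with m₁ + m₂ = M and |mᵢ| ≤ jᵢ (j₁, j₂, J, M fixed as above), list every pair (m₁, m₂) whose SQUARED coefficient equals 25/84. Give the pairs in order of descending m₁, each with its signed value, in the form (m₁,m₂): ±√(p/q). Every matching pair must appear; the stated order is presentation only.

Admissible pairs with m₁+m₂ = M = 0: (-3,3), (-2,2), (-1,1), (0,0), (1,-1), (2,-2), (3,-3)
  (m₁,m₂)=(3,-3): CG² = 25/84, CG = +√(25/84)   ← matches the target
  (m₁,m₂)=(2,-2): CG² = 0/1, CG = 0
  (m₁,m₂)=(1,-1): CG² = 3/28, CG = −√(3/28)
  (m₁,m₂)=(0,0): CG² = 4/21, CG = +√(4/21)
  (m₁,m₂)=(-1,1): CG² = 3/28, CG = −√(3/28)
  (m₁,m₂)=(-2,2): CG² = 0/1, CG = 0
  (m₁,m₂)=(-3,3): CG² = 25/84, CG = +√(25/84)   ← matches the target
Pairs with CG² = 25/84: (3,-3): +√(25/84); (-3,3): +√(25/84)

(3,-3): +√(25/84); (-3,3): +√(25/84)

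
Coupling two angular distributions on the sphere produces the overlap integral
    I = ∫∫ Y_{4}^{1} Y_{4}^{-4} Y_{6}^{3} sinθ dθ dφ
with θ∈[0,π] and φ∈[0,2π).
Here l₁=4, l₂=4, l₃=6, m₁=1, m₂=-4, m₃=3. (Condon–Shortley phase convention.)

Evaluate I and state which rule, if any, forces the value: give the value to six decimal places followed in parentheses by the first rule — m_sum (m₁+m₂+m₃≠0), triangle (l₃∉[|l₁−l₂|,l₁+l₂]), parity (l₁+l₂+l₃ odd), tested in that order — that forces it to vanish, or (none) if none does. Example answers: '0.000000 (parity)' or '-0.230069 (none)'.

0.155830 (none)

Checks pass: Σm=0; 14 even; l₃=6∈[0,8].
(2·4+1)(2·4+1)(2·6+1) = 1053
Δ: 2! 6! 6! / 15! → 1/1261260
sum: t=0:+1/4608 t=1:−1/1296 t=2:+1/4608 = -7/20736
3j²(4 4 6; 0 0 0) = Δ·Π!·Σ² = 20/1287  (sign -1)
sum: t=0:+1/51840 = 1/51840
3j²(4 4 6; 1 -4 3) = Δ·Π!·Σ² = 8/429  (sign -1)
combine: 4πI² = 1053·20/1287·8/429 = 480/1573
take √, sign +1: I = 0.15583009
No selection rule forces the value: the integral is nonzero (none).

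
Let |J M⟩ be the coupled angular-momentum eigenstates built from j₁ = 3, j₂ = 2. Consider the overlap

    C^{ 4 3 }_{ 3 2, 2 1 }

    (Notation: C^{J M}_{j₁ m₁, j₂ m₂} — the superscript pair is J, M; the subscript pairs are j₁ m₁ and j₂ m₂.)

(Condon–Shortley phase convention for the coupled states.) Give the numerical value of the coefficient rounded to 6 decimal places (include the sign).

triangle: 1!·5!·3!/10! = 720/3628800
(j±m)!: 5!·1!·3!·1!·7!·1! = 3628800
prefactor² = (2J+1)·Δ·N² = 6480
  k=0: +1/(0!·1!·1!·3!·4!·0!) = 1/144
  k=1: −1/(1!·0!·0!·2!·5!·1!) = -1/240
Σ = 1/360  ⇒  CG² = 6480·(1/360)² = 1/20
CG = +√(1/20) = +0.223607

+√(1/20) ≈ +0.223607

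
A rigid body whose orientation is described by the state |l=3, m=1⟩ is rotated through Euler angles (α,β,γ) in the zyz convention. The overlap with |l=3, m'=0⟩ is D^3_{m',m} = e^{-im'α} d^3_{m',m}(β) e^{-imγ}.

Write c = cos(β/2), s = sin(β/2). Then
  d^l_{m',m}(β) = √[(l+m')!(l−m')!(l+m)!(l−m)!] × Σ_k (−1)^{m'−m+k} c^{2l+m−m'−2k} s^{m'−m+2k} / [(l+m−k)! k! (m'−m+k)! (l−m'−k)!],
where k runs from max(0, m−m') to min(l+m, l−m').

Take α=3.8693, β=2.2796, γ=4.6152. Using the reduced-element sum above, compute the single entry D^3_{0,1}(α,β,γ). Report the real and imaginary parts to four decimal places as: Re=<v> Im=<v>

Re=-0.0357 Im=0.3659

Split into d^3_{0,1}(β=2.2796) × two z-phases.
c=cos(2.279600/2)=0.417776, s=sin(2.279600/2)=0.908550; N=√[6·6·24·2]=41.569219
Admissible k: 1..3 (factorial args all ≥0)
  k=1: (−1)^0·41.5692/(12)·0.4178^5·0.9085^1 = +0.040055
  k=2: (−1)^1·41.5692/(4)·0.4178^3·0.9085^3 = -0.568315
  k=3: (−1)^2·41.5692/(12)·0.4178^1·0.9085^5 = +0.895939
d^3_{0,1}(2.2796) = +0.040055 -0.568315 +0.895939 = +0.367679
Phases: e^{-i·(0)·3.8693}=+1.000000+0.000000i, e^{-i·(1)·4.6152}=-0.097036+0.995281i ⇒ D=-0.035678+0.365943i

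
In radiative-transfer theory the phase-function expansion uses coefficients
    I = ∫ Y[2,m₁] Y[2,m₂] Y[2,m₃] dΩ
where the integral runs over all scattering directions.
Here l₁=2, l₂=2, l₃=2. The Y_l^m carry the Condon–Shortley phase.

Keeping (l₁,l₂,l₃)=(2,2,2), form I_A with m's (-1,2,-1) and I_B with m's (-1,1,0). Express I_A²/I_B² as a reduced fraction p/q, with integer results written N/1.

6/1

Shared (l₁,l₂,l₃)=(2,2,2): N and (l;000)² cancel in I_A²/I_B².
A: Δ = 2!·2!·2!/7! = 1/630; Racah Σ t=2..2: t=2:+1/4 = 1/4; ⇒ 3j(2 2 2; -1 2 -1)² = 3/35, sgn -1
B: Δ = 2!·2!·2!/7! = 1/630; Racah Σ t=1..2: t=1:−1/4 t=2:+1/2 = 1/4; ⇒ 3j(2 2 2; -1 1 0)² = 1/70, sgn +1
I_A²/I_B² = (3/35)/(1/70) = 6/1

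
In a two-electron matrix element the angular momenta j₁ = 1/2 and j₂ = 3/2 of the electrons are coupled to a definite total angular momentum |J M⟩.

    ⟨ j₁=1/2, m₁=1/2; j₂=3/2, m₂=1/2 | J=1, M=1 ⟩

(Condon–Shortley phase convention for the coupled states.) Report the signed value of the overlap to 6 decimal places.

triangle: 1!·0!·2!/4! = 2/24
(j±m)!: 1!·0!·2!·1!·2!·0! = 4
prefactor² = (2J+1)·Δ·N² = 1
  k=0: +1/(0!·1!·0!·2!·0!·0!) = 1/2
Σ = 1/2  ⇒  CG² = 1·(1/2)² = 1/4
CG = +√(1/4) = +0.500000

+0.500000  (= +√(1/4))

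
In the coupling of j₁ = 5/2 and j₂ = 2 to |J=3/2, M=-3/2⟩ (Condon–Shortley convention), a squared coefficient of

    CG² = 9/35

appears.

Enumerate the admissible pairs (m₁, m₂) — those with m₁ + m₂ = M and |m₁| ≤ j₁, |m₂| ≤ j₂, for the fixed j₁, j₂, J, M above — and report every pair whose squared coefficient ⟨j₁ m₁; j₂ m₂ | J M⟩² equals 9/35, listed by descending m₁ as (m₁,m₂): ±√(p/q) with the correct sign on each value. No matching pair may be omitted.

Admissible pairs with m₁+m₂ = M = -3/2: (-5/2,1), (-3/2,0), (-1/2,-1), (1/2,-2)
  (m₁,m₂)=(1/2,-2): CG² = 4/35, CG = +√(4/35)
  (m₁,m₂)=(-1/2,-1): CG² = 9/35, CG = −√(9/35)   ← matches the target
  (m₁,m₂)=(-3/2,0): CG² = 12/35, CG = +√(12/35)
  (m₁,m₂)=(-5/2,1): CG² = 2/7, CG = −√(2/7)
Pairs with CG² = 9/35: (-1/2,-1): −√(9/35)

(-1/2,-1): −√(9/35)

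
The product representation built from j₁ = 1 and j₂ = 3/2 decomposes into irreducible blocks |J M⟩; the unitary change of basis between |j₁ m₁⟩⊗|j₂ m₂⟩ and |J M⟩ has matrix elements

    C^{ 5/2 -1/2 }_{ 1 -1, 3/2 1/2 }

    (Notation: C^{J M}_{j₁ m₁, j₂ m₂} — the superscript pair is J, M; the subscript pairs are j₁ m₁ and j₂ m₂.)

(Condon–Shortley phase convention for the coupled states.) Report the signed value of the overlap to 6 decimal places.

+√(3/10) = +0.547723

√[6·0!2!3!/6! · 0!2!2!1!2!3!] = √(24/5)
  +(−1)^0/∏(0,0,2,2,0,1)! = 1/4  (running 1/4)
⟨..|..⟩ = √(24/5)·(1/4) = +0.547723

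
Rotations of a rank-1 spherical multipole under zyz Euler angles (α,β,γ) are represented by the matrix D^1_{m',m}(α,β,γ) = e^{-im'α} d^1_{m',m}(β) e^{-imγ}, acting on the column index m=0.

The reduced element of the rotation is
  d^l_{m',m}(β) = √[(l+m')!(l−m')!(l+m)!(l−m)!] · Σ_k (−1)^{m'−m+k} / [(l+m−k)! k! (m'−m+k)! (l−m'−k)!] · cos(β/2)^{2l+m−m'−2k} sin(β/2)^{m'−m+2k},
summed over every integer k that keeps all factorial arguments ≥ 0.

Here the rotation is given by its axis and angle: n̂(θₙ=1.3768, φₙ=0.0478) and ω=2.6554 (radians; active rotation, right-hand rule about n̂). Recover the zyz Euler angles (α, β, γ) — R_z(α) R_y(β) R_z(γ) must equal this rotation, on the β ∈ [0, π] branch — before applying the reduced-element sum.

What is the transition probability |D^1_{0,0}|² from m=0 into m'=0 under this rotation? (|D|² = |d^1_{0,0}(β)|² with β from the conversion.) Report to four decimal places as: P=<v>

P=0.6628

Axis–angle → zyz. n̂ = (sinθₙcosφₙ, sinθₙsinφₙ, cosθₙ) = (+0.980121, +0.046885, +0.192782), ω = 2.6554.
R = I cosω + sinω [n̂]ₓ + (1−cosω) n̂n̂ᵀ gives
  R = [+0.925835, -0.003498, +0.377911; +0.176662, -0.879977, -0.440944; +0.334095, +0.475004, -0.814095]
β = atan2(√(R₁₃²+R₂₃²), R₃₃) = 2.521966; α = atan2(R₂₃, R₁₃) mod 2π = 5.420961; γ = atan2(R₃₂, −R₃₁) mod 2π = 2.183768
First d^1_{0,0}(β=2.5220), then the phase factors e^{-i(0)α} and e^{-i(0)γ}:
Half-angle: c=0.304881, s=0.952391. N=√(1·1·1·1)=1.000000
k∈{0,1} keeps every argument non-negative
  k=0: (−1)^0·1.0000/(1)·0.3049^2·0.9524^0 = +0.092952
  k=1: (−1)^1·1.0000/(1)·0.3049^0·0.9524^2 = -0.907048
d^1_{0,0}(2.5220) = +0.092952 -0.907048 = -0.814095
|D^1_{0,0}|² = |d^1_{0,0}(β)|² = (-0.814095)² = 0.662751 (the z-rotation phases have unit modulus)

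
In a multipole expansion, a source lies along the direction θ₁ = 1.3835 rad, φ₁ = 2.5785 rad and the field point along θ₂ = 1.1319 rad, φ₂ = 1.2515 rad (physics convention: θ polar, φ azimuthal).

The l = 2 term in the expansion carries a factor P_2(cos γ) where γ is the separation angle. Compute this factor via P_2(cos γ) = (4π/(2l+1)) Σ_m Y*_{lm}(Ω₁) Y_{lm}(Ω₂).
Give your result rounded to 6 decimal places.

Summing Y*_{l m}(θ₁,φ₁)·Y_{l m}(θ₂,φ₂) over m ∈ [−2, 2]; prefactor 4π/(2·2+1) = 2.513274:
  [-2]  conj(Y_{2,-2})(Ω₁) = +0.160379-0.336629i ; Y_{2,-2}(Ω₂) = -0.254147-0.188669i ; Δ = -0.104271+0.055295i
  [-1]  conj(Y_{2,-1})(Ω₁) = -0.119514+0.075445i ; Y_{2,-1}(Ω₂) = +0.093282-0.282152i ; Δ = +0.010139+0.040759i
  [+0]  conj(Y_{2,0})(Ω₁) = -0.282586-0.000000i ; Y_{2,0}(Ω₂) = -0.144536+0.000000i ; Δ = +0.040844+0.000000i
  [+1]  conj(Y_{2,1})(Ω₁) = +0.119514+0.075445i ; Y_{2,1}(Ω₂) = -0.093282-0.282152i ; Δ = +0.010139-0.040759i
  [+2]  conj(Y_{2,2})(Ω₁) = +0.160379+0.336629i ; Y_{2,2}(Ω₂) = -0.254147+0.188669i ; Δ = -0.104271-0.055295i
Accumulated sum -0.147421+0.000000i; after 4π/(2l+1) scaling, -0.370510+0.000000i ⇒ P_2 = -0.370510

-0.370510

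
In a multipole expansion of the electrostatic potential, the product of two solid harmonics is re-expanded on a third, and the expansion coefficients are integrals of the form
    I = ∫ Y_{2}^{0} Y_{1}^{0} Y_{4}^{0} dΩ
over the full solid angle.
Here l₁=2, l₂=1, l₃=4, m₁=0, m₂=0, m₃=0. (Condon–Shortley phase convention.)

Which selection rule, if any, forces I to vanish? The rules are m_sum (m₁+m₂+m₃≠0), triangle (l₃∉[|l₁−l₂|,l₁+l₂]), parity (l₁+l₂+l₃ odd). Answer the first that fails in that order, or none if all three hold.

azimuthal sum: 0 + 0 + 0 = 0  ✓
l₃ must lie in [1,3]; have l₃=4  ✗
L = 2 + 1 + 4 = 7 (odd)

triangle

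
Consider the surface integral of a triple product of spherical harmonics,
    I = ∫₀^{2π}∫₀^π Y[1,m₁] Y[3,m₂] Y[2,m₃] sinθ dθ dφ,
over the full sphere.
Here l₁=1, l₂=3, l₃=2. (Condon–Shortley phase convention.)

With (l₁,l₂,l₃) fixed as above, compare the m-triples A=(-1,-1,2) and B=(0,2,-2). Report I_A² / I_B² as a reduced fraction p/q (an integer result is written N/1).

1/5

Same 1,3,2: normalisation and zero-m 3j drop out of the ratio.
A: Δ: 2! 0! 4! / 7! → 1/105; sum: t=2:+1/48 = 1/48; 3j²(1 3 2; -1 -1 2) = Δ·Π!·Σ² = 1/105  (sign +1)
B: Δ: 2! 0! 4! / 7! → 1/105; sum: t=1:−1/24 = -1/24; 3j²(1 3 2; 0 2 -2) = Δ·Π!·Σ² = 1/21  (sign -1)
I_A²/I_B² = (1/105)/(1/21) = 1/5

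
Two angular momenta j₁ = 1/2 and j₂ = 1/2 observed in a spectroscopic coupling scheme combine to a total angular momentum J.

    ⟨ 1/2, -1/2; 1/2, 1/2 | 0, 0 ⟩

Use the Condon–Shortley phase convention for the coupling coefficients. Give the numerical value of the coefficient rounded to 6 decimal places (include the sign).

-0.707107

√[1·1!0!0!/2! · 0!1!1!0!0!0!] = √(1/2)
  +(−1)^1/∏(1,0,0,0,0,0)! = -1  (running -1)
⟨..|..⟩ = √(1/2)·(-1) = -0.707107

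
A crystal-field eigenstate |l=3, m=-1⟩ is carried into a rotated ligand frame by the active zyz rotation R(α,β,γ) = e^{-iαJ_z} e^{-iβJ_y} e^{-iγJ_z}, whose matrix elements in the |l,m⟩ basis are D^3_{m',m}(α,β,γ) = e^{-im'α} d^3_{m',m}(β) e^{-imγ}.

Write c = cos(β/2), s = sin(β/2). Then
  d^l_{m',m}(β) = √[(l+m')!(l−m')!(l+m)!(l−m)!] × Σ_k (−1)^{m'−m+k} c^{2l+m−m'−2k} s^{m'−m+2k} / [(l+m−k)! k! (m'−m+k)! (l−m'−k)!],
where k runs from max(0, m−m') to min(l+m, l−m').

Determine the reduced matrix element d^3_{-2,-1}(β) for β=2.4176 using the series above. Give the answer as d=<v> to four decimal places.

d^3_{-2,-1}(β=2.4176) via the finite sum:
c=cos(2.417600/2)=0.354142, s=sin(2.417600/2)=0.935192; N=√[1·120·2·24]=75.894664
k∈{1,2} keeps every argument non-negative
  k=1: (−1)^0·75.8947/(24)·0.3541^5·0.9352^1 = +0.016474
  k=2: (−1)^1·75.8947/(12)·0.3541^3·0.9352^3 = -0.229754
d^3_{-2,-1}(2.4176) = +0.016474 -0.229754 = -0.213281

d=-0.2133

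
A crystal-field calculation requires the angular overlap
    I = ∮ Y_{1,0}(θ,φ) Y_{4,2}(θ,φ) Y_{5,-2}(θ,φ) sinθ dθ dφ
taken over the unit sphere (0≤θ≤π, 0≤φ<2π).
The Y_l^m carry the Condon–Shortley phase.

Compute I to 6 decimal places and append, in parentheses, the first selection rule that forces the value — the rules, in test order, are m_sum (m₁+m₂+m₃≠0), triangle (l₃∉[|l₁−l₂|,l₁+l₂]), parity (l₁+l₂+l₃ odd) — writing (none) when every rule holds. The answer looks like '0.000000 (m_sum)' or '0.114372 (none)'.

m-sum 0 ✓  L=10 even ✓  3≤5≤5 ✓
Π(2lᵢ+1) = 3×9×11 = 297
triangle coeff Δ(1,4,5) = 1/495
Σ_t [0,0]: t=0:+1/576 = 1/576
(3j)²=5/99 [(1 4 5; 0 0 0)], sign=-1
Σ_t [0,0]: t=0:+1/1440 = 1/1440
(3j)²=7/165 [(1 4 5; 0 2 -2)], sign=-1
⇒ 4πI² = 7/11
I = (+1)√(7/11/(4π)) = 0.22503380
No selection rule forces the value: the integral is nonzero (none).

0.225034 (none)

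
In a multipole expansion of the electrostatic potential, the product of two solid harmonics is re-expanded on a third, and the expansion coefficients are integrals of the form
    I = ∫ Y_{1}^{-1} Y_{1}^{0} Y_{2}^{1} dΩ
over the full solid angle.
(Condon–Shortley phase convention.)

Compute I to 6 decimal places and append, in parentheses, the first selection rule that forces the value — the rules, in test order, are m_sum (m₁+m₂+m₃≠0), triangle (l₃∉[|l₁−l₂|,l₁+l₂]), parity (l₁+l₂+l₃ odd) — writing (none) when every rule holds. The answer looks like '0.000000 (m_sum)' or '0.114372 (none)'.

m-sum 0 ✓  L=4 even ✓  0≤2≤2 ✓
Π(2lᵢ+1) = 3×3×5 = 45
triangle coeff Δ(1,1,2) = 1/30
Σ_t [0,0]: t=0:+1/1 = 1/1
(3j)²=2/15 [(1 1 2; 0 0 0)], sign=+1
Σ_t [0,0]: t=0:+1/2 = 1/2
(3j)²=1/10 [(1 1 2; -1 0 1)], sign=-1
⇒ 4πI² = 3/5
I = (-1)√(3/5/(4π)) = -0.21850969
No selection rule forces the value: the integral is nonzero (none).

-0.218510 (none)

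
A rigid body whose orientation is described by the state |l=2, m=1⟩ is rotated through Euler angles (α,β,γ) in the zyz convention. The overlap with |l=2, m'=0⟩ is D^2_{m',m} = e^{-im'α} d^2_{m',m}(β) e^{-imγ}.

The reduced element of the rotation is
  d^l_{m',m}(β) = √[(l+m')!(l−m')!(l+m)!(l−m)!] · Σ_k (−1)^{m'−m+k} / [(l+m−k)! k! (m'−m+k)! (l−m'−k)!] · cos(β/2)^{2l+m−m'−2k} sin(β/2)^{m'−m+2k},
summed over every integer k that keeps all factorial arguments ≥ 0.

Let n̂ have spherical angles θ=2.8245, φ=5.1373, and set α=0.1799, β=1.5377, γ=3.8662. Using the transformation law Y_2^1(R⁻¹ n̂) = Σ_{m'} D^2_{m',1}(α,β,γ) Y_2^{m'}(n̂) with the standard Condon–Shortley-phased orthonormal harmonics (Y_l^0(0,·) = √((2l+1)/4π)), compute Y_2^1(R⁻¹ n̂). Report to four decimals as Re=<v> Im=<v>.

Re=0.0175 Im=-0.0293

Need the full column D^2_{m',1} for m'=−2..2 at α=0.1799, β=1.5377, γ=3.8662.
cos(β/2)=0.718711, sin(β/2)=0.695309
d^2_{-2,1}: single k=3 term ⇒ +0.483190;  D = -0.451393+0.172387i
d^2_{-1,1}: k∈[2..3] ⇒ +0.749179 -0.233729 = +0.515450;  D = -0.440854+0.267090i
d^2_{0,1}: k∈[1..2] ⇒ +0.632290 -0.591785 = +0.040505;  D = -0.030328+0.026848i
d^2_{1,1}: k∈[0..1] ⇒ +0.266819 -0.749179 = -0.482360;  D = +0.298134-0.379193i
d^2_{2,1}: single k=0 term ⇒ -0.516262;  D = +0.241320-0.456390i
Y_2^{m'}(θ=2.8245,φ=5.1373) and Σ D·Y over m':
  (-0.4514+0.1724i)·(-0.0248+0.0282i)  (-0.4409+0.2671i)·(-0.0944-0.2085i)  (-0.0303+0.0268i)·(+0.5388+0.0000i)  (+0.2981-0.3792i)·(+0.0944-0.2085i)  (+0.2413-0.4564i)·(-0.0248-0.0282i)
Y_2^1(R⁻¹ n̂) = +0.017478-0.029252i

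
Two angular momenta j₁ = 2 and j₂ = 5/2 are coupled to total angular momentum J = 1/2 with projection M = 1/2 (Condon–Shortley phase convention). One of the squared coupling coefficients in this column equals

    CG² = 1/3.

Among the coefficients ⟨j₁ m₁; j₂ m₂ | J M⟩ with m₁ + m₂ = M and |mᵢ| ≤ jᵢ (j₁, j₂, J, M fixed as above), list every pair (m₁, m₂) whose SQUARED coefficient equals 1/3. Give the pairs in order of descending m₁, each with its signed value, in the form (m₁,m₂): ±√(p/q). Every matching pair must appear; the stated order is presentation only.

Admissible pairs with m₁+m₂ = M = 1/2: (-2,5/2), (-1,3/2), (0,1/2), (1,-1/2), (2,-3/2)
  (m₁,m₂)=(2,-3/2): CG² = 1/15, CG = +√(1/15)
  (m₁,m₂)=(1,-1/2): CG² = 2/15, CG = −√(2/15)
  (m₁,m₂)=(0,1/2): CG² = 1/5, CG = +√(1/5)
  (m₁,m₂)=(-1,3/2): CG² = 4/15, CG = −√(4/15)
  (m₁,m₂)=(-2,5/2): CG² = 1/3, CG = +√(1/3)   ← matches the target
Pairs with CG² = 1/3: (-2,5/2): +√(1/3)

(-2,5/2): +√(1/3)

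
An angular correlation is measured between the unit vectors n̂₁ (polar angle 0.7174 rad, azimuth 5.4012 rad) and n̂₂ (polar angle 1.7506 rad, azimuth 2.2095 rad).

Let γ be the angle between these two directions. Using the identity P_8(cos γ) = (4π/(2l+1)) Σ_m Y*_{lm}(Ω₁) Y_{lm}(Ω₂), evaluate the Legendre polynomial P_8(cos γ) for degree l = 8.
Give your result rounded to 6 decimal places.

0.075648

Addition theorem: P_8(cos γ) = (4π/17) Σ_m Y*_{lm}(Ω₁) Y_{lm}(Ω₂), m = −8…8:
  [-8]  conj(Y_{8,-8})(Ω₁) = +0.012879-0.012556i ; Y_{8,-8}(Ω₂) = +0.175095+0.417345i ; Δ = +0.007495+0.003177i
  [-7]  conj(Y_{8,-7})(Ω₁) = +0.081971+0.008994i ; Y_{8,-7}(Ω₂) = +0.319514+0.078686i ; Δ = +0.025483+0.009324i
  [-6]  conj(Y_{8,-6})(Ω₁) = +0.125105+0.191150i ; Y_{8,-6}(Ω₂) = -0.136933+0.113161i ; Δ = -0.038762-0.012018i
  [-5]  conj(Y_{8,-5})(Ω₁) = -0.123659+0.396295i ; Y_{8,-5}(Ω₂) = +0.017538+0.337439i ; Δ = -0.135894-0.034777i
  [-4]  conj(Y_{8,-4})(Ω₁) = -0.421025+0.171270i ; Y_{8,-4}(Ω₂) = -0.062019-0.041236i ; Δ = +0.033174+0.006740i
  [-3]  conj(Y_{8,-3})(Ω₁) = -0.133333-0.072087i ; Y_{8,-3}(Ω₂) = -0.309150+0.111210i ; Δ = +0.049237+0.007458i
  [-2]  conj(Y_{8,-2})(Ω₁) = +0.058566+0.299396i ; Y_{8,-2}(Ω₂) = +0.007781-0.025756i ; Δ = +0.008167+0.000821i
  [-1]  conj(Y_{8,-1})(Ω₁) = -0.199805+0.242677i ; Y_{8,-1}(Ω₂) = -0.191579-0.258008i ; Δ = +0.100891+0.005060i
  [+0]  conj(Y_{8,0})(Ω₁) = +0.215881-0.000000i ; Y_{8,0}(Ω₂) = +0.012762+0.000000i ; Δ = +0.002755+0.000000i
  [+1]  conj(Y_{8,1})(Ω₁) = +0.199805+0.242677i ; Y_{8,1}(Ω₂) = +0.191579-0.258008i ; Δ = +0.100891-0.005060i
  [+2]  conj(Y_{8,2})(Ω₁) = +0.058566-0.299396i ; Y_{8,2}(Ω₂) = +0.007781+0.025756i ; Δ = +0.008167-0.000821i
  [+3]  conj(Y_{8,3})(Ω₁) = +0.133333-0.072087i ; Y_{8,3}(Ω₂) = +0.309150+0.111210i ; Δ = +0.049237-0.007458i
  [+4]  conj(Y_{8,4})(Ω₁) = -0.421025-0.171270i ; Y_{8,4}(Ω₂) = -0.062019+0.041236i ; Δ = +0.033174-0.006740i
  [+5]  conj(Y_{8,5})(Ω₁) = +0.123659+0.396295i ; Y_{8,5}(Ω₂) = -0.017538+0.337439i ; Δ = -0.135894+0.034777i
  [+6]  conj(Y_{8,6})(Ω₁) = +0.125105-0.191150i ; Y_{8,6}(Ω₂) = -0.136933-0.113161i ; Δ = -0.038762+0.012018i
  [+7]  conj(Y_{8,7})(Ω₁) = -0.081971+0.008994i ; Y_{8,7}(Ω₂) = -0.319514+0.078686i ; Δ = +0.025483-0.009324i
  [+8]  conj(Y_{8,8})(Ω₁) = +0.012879+0.012556i ; Y_{8,8}(Ω₂) = +0.175095-0.417345i ; Δ = +0.007495-0.003177i
Total Σ_m = +0.102337-0.000000i. Multiply by 0.739198: +0.075648-0.000000i. P_8(cos γ) = 0.075648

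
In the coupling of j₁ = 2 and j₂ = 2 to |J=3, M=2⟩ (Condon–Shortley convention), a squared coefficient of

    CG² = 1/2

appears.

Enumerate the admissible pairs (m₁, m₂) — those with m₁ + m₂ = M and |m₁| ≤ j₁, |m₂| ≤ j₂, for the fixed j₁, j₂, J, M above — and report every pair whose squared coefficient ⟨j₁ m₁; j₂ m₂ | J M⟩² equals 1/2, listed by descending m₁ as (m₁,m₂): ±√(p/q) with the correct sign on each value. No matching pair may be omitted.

Admissible pairs with m₁+m₂ = M = 2: (0,2), (1,1), (2,0)
  (m₁,m₂)=(2,0): CG² = 1/2, CG = +√(1/2)   ← matches the target
  (m₁,m₂)=(1,1): CG² = 0/1, CG = 0
  (m₁,m₂)=(0,2): CG² = 1/2, CG = −√(1/2)   ← matches the target
Pairs with CG² = 1/2: (2,0): +√(1/2); (0,2): −√(1/2)

(2,0): +√(1/2); (0,2): −√(1/2)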